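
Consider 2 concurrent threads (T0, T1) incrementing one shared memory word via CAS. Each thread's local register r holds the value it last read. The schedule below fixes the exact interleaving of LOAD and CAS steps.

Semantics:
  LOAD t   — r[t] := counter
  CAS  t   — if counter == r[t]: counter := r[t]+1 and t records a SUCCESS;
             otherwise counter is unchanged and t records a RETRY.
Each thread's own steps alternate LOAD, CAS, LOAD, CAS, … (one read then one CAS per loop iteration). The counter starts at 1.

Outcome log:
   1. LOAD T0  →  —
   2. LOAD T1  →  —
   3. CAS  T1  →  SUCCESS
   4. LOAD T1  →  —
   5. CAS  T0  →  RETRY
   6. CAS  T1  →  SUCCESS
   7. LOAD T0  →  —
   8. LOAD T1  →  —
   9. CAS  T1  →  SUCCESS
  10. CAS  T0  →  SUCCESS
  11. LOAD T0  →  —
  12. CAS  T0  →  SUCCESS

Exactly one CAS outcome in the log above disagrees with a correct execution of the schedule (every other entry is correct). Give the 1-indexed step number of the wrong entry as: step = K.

Reference trace:
#1 T0 reads 1
#2 T1 reads 1
#3 T1 CAS(1→2) writes; counter now 2
#4 T1 reads 2
#5 T0 CAS(1→2) fails; counter now 2
#6 T1 CAS(2→3) writes; counter now 3
#7 T0 reads 3
#8 T1 reads 3
#9 T1 CAS(3→4) writes; counter now 4
#10 T0 CAS(3→4) fails; counter now 4
#11 T0 reads 4
#12 T0 CAS(4→5) writes; counter now 5
Flip is step 10.

step = 10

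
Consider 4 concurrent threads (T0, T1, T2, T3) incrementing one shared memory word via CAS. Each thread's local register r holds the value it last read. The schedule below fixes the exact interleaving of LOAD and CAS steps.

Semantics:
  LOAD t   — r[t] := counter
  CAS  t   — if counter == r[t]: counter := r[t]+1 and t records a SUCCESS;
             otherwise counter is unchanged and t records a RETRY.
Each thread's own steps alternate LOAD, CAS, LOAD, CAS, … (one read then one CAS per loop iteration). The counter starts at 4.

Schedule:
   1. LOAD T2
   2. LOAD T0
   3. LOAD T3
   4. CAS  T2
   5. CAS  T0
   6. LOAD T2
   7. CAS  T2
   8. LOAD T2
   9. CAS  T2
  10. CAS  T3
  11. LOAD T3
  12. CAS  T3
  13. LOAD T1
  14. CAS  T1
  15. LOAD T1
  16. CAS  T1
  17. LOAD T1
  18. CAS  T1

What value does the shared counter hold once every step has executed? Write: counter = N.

counter = 11

1. LOAD T2 → mem=4 r[T2]=4 [LOAD]
2. LOAD T0 → mem=4 r[T0]=4 [LOAD]
3. LOAD T3 → mem=4 r[T3]=4 [LOAD]
4. CAS T2 → mem=5 r[T2]=4 [OK]
5. CAS T0 → mem=5 r[T0]=4 [RETRY]
6. LOAD T2 → mem=5 r[T2]=5 [LOAD]
7. CAS T2 → mem=6 r[T2]=5 [OK]
8. LOAD T2 → mem=6 r[T2]=6 [LOAD]
9. CAS T2 → mem=7 r[T2]=6 [OK]
10. CAS T3 → mem=7 r[T3]=4 [RETRY]
11. LOAD T3 → mem=7 r[T3]=7 [LOAD]
12. CAS T3 → mem=8 r[T3]=7 [OK]
13. LOAD T1 → mem=8 r[T1]=8 [LOAD]
14. CAS T1 → mem=9 r[T1]=8 [OK]
15. LOAD T1 → mem=9 r[T1]=9 [LOAD]
16. CAS T1 → mem=10 r[T1]=9 [OK]
17. LOAD T1 → mem=10 r[T1]=10 [LOAD]
18. CAS T1 → mem=11 r[T1]=10 [OK]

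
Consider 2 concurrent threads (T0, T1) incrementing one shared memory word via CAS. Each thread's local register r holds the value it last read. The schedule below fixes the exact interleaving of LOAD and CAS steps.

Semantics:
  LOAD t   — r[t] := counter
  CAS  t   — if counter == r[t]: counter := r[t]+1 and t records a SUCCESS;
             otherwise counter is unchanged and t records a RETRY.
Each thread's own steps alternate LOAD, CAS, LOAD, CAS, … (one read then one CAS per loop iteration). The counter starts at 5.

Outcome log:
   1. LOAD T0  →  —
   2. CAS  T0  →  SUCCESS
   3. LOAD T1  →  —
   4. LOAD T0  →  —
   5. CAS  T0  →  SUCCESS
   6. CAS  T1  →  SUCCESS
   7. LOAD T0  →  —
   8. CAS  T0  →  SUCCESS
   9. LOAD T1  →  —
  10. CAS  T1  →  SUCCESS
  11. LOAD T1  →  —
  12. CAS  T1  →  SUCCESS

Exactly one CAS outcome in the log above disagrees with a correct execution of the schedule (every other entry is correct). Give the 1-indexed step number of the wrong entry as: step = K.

step = 6

Reference trace:
#1 T0 reads 5
#2 T0 CAS(5→6) writes; counter now 6
#3 T1 reads 6
#4 T0 reads 6
#5 T0 CAS(6→7) writes; counter now 7
#6 T1 CAS(6→7) fails; counter now 7
#7 T0 reads 7
#8 T0 CAS(7→8) writes; counter now 8
#9 T1 reads 8
#10 T1 CAS(8→9) writes; counter now 9
#11 T1 reads 9
#12 T1 CAS(9→10) writes; counter now 10
Flip is step 6.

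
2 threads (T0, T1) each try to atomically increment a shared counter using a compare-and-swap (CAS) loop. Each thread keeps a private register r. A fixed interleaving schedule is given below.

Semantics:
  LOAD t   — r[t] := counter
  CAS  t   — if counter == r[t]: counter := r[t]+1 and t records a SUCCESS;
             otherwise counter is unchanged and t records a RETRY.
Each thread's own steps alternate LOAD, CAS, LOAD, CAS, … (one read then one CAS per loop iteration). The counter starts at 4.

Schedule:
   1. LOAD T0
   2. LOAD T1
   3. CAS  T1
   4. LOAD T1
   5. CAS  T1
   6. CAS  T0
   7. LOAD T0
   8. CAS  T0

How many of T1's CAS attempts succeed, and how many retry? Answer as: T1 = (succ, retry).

T1 = (2, 0)

[1] T0.load  rd  (counter 4, T0.r 4)
[2] T1.load  rd  (counter 4, T1.r 4)
[3] T1.cas  hit  (counter 5, T1.r 4)
[4] T1.load  rd  (counter 5, T1.r 5)
[5] T1.cas  hit  (counter 6, T1.r 5)
[6] T0.cas  miss  (counter 6, T0.r 4)
[7] T0.load  rd  (counter 6, T0.r 6)
[8] T0.cas  hit  (counter 7, T0.r 6)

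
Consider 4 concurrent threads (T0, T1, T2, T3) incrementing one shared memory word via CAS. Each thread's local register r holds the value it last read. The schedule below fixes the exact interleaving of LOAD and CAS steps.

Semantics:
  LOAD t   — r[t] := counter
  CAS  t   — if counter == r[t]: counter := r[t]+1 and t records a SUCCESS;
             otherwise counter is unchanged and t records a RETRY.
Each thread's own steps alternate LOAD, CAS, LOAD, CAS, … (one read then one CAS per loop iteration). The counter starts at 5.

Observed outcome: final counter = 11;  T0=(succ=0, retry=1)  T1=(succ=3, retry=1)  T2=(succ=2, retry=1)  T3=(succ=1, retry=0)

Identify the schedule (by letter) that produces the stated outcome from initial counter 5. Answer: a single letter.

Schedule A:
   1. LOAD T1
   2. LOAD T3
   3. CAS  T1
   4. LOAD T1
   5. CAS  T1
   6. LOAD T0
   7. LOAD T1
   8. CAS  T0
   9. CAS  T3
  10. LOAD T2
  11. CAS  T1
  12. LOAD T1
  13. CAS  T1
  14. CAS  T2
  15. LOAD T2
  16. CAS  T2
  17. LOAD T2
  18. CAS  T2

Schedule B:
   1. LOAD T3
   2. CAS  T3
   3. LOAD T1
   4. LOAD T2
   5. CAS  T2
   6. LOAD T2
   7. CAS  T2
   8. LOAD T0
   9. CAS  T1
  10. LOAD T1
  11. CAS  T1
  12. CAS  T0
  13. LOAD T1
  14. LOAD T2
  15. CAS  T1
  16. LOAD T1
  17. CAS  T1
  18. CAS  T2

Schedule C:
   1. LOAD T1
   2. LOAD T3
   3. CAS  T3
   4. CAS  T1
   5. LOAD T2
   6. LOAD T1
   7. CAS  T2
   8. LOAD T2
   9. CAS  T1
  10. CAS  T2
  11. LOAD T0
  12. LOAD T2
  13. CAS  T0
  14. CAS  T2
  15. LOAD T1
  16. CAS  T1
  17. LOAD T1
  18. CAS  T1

B

Simulating candidate B:
[1] T3.load  rd  (counter 5, T3.r 5)
[2] T3.cas  hit  (counter 6, T3.r 5)
[3] T1.load  rd  (counter 6, T1.r 6)
[4] T2.load  rd  (counter 6, T2.r 6)
[5] T2.cas  hit  (counter 7, T2.r 6)
[6] T2.load  rd  (counter 7, T2.r 7)
[7] T2.cas  hit  (counter 8, T2.r 7)
[8] T0.load  rd  (counter 8, T0.r 8)
[9] T1.cas  miss  (counter 8, T1.r 6)
[10] T1.load  rd  (counter 8, T1.r 8)
[11] T1.cas  hit  (counter 9, T1.r 8)
[12] T0.cas  miss  (counter 9, T0.r 8)
[13] T1.load  rd  (counter 9, T1.r 9)
[14] T2.load  rd  (counter 9, T2.r 9)
[15] T1.cas  hit  (counter 10, T1.r 9)
[16] T1.load  rd  (counter 10, T1.r 10)
[17] T1.cas  hit  (counter 11, T1.r 10)
[18] T2.cas  miss  (counter 11, T2.r 9)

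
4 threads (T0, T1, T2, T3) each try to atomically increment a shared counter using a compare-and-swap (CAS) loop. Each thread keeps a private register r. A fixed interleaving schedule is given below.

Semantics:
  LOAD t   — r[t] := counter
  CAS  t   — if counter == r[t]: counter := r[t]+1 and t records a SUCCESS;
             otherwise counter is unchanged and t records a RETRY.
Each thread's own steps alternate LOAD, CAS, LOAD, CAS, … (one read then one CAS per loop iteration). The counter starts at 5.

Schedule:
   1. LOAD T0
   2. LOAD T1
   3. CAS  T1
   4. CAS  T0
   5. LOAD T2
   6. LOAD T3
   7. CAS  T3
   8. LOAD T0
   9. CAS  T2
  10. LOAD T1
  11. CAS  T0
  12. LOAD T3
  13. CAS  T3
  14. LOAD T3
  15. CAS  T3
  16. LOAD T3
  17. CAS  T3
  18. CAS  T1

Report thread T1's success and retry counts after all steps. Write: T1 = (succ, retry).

T1 = (1, 1)

   1) LOAD T0:  M=5  r_T0=5
   2) LOAD T1:  M=5  r_T1=5
   3) CAS  T1:  M=6  r_T1=5 ✓
   4) CAS  T0:  M=6  r_T0=5 ✗
   5) LOAD T2:  M=6  r_T2=6
   6) LOAD T3:  M=6  r_T3=6
   7) CAS  T3:  M=7  r_T3=6 ✓
   8) LOAD T0:  M=7  r_T0=7
   9) CAS  T2:  M=7  r_T2=6 ✗
  10) LOAD T1:  M=7  r_T1=7
  11) CAS  T0:  M=8  r_T0=7 ✓
  12) LOAD T3:  M=8  r_T3=8
  13) CAS  T3:  M=9  r_T3=8 ✓
  14) LOAD T3:  M=9  r_T3=9
  15) CAS  T3:  M=10  r_T3=9 ✓
  16) LOAD T3:  M=10  r_T3=10
  17) CAS  T3:  M=11  r_T3=10 ✓
  18) CAS  T1:  M=11  r_T1=7 ✗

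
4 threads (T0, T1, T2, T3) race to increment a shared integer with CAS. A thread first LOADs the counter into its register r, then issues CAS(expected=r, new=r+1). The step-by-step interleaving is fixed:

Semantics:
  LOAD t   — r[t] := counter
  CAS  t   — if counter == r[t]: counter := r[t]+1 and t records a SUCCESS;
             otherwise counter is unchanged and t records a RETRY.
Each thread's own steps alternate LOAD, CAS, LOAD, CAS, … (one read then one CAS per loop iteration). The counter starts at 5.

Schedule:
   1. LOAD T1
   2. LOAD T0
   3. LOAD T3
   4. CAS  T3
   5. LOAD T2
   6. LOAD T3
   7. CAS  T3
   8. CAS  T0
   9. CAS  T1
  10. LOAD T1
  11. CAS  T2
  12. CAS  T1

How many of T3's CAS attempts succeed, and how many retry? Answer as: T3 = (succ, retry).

[1] T1.load  rd  (counter 5, T1.r 5)
[2] T0.load  rd  (counter 5, T0.r 5)
[3] T3.load  rd  (counter 5, T3.r 5)
[4] T3.cas  hit  (counter 6, T3.r 5)
[5] T2.load  rd  (counter 6, T2.r 6)
[6] T3.load  rd  (counter 6, T3.r 6)
[7] T3.cas  hit  (counter 7, T3.r 6)
[8] T0.cas  miss  (counter 7, T0.r 5)
[9] T1.cas  miss  (counter 7, T1.r 5)
[10] T1.load  rd  (counter 7, T1.r 7)
[11] T2.cas  miss  (counter 7, T2.r 6)
[12] T1.cas  hit  (counter 8, T1.r 7)

T3 = (2, 0)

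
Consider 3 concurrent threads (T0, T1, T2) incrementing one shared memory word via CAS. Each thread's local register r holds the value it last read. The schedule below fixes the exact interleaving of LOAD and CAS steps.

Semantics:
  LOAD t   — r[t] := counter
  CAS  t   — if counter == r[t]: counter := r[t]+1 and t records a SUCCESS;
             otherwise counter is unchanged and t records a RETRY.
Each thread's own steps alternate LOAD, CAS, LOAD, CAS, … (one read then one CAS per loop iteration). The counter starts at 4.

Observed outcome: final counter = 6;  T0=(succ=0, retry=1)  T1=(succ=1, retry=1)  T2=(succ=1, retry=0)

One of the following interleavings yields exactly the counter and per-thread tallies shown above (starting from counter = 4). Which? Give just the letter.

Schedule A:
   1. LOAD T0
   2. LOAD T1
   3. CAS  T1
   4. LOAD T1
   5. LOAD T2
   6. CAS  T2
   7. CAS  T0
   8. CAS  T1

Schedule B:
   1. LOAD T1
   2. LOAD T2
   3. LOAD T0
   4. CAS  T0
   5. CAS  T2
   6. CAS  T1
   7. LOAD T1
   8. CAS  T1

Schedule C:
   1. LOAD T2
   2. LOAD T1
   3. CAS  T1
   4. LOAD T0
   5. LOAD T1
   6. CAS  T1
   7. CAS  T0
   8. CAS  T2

Simulating candidate A:
#1 T0 reads 4
#2 T1 reads 4
#3 T1 CAS(4→5) writes; counter now 5
#4 T1 reads 5
#5 T2 reads 5
#6 T2 CAS(5→6) writes; counter now 6
#7 T0 CAS(4→5) fails; counter now 6
#8 T1 CAS(5→6) fails; counter now 6

A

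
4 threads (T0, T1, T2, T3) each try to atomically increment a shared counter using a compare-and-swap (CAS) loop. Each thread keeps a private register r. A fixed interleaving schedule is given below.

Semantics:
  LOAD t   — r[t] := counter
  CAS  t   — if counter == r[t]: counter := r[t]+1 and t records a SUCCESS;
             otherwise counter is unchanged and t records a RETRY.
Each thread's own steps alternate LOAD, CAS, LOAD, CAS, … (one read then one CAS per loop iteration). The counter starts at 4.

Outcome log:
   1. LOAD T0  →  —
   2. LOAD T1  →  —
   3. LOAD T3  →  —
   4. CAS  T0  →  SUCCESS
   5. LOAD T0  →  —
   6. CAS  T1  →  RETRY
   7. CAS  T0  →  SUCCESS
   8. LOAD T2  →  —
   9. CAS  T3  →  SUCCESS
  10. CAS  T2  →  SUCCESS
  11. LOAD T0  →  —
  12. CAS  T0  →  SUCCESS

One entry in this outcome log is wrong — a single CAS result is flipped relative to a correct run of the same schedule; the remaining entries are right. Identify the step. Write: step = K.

step = 9

Correct run:
#1 T0 reads 4
#2 T1 reads 4
#3 T3 reads 4
#4 T0 CAS(4→5) writes; counter now 5
#5 T0 reads 5
#6 T1 CAS(4→5) fails; counter now 5
#7 T0 CAS(5→6) writes; counter now 6
#8 T2 reads 6
#9 T3 CAS(4→5) fails; counter now 6
#10 T2 CAS(6→7) writes; counter now 7
#11 T0 reads 7
#12 T0 CAS(7→8) writes; counter now 8
Mismatch at 9.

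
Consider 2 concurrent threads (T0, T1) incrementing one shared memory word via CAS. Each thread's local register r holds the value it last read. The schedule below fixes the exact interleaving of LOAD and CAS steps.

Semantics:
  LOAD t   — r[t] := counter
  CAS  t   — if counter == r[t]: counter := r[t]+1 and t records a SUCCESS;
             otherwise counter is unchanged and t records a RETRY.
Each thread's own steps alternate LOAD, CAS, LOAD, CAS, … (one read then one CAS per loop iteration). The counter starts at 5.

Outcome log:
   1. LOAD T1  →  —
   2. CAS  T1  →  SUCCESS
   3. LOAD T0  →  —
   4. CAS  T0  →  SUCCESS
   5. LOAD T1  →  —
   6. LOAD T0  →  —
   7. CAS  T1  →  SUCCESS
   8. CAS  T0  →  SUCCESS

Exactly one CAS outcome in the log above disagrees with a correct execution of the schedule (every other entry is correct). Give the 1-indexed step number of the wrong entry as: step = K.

step = 8

Correct run:
step 1: T1 LOAD ⇒ load; ctr=5 reg=5
step 2: T1 CAS ⇒ ok; ctr=6 reg=5
step 3: T0 LOAD ⇒ load; ctr=6 reg=6
step 4: T0 CAS ⇒ ok; ctr=7 reg=6
step 5: T1 LOAD ⇒ load; ctr=7 reg=7
step 6: T0 LOAD ⇒ load; ctr=7 reg=7
step 7: T1 CAS ⇒ ok; ctr=8 reg=7
step 8: T0 CAS ⇒ retry; ctr=8 reg=7
Flip is step 8.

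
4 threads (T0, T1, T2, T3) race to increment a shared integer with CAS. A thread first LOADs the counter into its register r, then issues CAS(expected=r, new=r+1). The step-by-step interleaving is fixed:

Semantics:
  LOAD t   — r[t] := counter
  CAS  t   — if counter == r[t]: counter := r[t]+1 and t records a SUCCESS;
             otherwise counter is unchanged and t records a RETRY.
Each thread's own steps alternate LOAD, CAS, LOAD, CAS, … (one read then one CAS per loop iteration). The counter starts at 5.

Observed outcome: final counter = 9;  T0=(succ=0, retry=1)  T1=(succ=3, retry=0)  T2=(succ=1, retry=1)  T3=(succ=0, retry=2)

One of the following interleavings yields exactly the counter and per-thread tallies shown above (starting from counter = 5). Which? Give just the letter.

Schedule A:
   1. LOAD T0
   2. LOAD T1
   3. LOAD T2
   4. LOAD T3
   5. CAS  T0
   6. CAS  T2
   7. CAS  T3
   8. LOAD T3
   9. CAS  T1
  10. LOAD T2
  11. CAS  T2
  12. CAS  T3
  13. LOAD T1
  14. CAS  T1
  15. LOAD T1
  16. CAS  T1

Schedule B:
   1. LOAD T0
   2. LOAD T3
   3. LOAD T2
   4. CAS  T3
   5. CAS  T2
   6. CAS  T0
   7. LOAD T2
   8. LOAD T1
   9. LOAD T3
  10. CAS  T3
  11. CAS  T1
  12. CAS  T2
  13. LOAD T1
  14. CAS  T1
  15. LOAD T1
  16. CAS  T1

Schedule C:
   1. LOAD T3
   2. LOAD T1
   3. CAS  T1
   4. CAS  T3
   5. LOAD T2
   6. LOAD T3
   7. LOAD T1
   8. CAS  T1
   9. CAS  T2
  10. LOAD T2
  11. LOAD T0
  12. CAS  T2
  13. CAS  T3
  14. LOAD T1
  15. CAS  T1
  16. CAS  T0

Run C:
   1) LOAD T3:  M=5  r_T3=5
   2) LOAD T1:  M=5  r_T1=5
   3) CAS  T1:  M=6  r_T1=5 ✓
   4) CAS  T3:  M=6  r_T3=5 ✗
   5) LOAD T2:  M=6  r_T2=6
   6) LOAD T3:  M=6  r_T3=6
   7) LOAD T1:  M=6  r_T1=6
   8) CAS  T1:  M=7  r_T1=6 ✓
   9) CAS  T2:  M=7  r_T2=6 ✗
  10) LOAD T2:  M=7  r_T2=7
  11) LOAD T0:  M=7  r_T0=7
  12) CAS  T2:  M=8  r_T2=7 ✓
  13) CAS  T3:  M=8  r_T3=6 ✗
  14) LOAD T1:  M=8  r_T1=8
  15) CAS  T1:  M=9  r_T1=8 ✓
  16) CAS  T0:  M=9  r_T0=7 ✗

C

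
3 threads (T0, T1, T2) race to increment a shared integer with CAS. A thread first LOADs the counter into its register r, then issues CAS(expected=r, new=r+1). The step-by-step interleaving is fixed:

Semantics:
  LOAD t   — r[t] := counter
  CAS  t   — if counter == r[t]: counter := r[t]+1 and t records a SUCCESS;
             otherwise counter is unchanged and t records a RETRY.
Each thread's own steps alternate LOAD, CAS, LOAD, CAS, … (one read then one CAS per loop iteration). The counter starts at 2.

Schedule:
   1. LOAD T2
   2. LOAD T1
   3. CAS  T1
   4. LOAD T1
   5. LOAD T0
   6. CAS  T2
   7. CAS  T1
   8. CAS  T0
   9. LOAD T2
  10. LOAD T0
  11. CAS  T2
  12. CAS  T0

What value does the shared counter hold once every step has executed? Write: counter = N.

   1) LOAD T2:  M=2  r_T2=2
   2) LOAD T1:  M=2  r_T1=2
   3) CAS  T1:  M=3  r_T1=2 ✓
   4) LOAD T1:  M=3  r_T1=3
   5) LOAD T0:  M=3  r_T0=3
   6) CAS  T2:  M=3  r_T2=2 ✗
   7) CAS  T1:  M=4  r_T1=3 ✓
   8) CAS  T0:  M=4  r_T0=3 ✗
   9) LOAD T2:  M=4  r_T2=4
  10) LOAD T0:  M=4  r_T0=4
  11) CAS  T2:  M=5  r_T2=4 ✓
  12) CAS  T0:  M=5  r_T0=4 ✗

counter = 5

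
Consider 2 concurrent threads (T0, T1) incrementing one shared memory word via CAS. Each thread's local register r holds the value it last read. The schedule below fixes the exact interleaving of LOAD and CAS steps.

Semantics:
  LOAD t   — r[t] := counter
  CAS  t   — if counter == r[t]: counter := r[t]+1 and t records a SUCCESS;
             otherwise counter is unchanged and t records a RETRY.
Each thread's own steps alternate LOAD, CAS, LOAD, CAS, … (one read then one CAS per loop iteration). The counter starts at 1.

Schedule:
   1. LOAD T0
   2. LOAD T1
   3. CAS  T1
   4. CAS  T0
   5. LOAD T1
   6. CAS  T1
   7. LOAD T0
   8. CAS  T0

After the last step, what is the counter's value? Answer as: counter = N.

counter = 4

#1 T0 reads 1
#2 T1 reads 1
#3 T1 CAS(1→2) writes; counter now 2
#4 T0 CAS(1→2) fails; counter now 2
#5 T1 reads 2
#6 T1 CAS(2→3) writes; counter now 3
#7 T0 reads 3
#8 T0 CAS(3→4) writes; counter now 4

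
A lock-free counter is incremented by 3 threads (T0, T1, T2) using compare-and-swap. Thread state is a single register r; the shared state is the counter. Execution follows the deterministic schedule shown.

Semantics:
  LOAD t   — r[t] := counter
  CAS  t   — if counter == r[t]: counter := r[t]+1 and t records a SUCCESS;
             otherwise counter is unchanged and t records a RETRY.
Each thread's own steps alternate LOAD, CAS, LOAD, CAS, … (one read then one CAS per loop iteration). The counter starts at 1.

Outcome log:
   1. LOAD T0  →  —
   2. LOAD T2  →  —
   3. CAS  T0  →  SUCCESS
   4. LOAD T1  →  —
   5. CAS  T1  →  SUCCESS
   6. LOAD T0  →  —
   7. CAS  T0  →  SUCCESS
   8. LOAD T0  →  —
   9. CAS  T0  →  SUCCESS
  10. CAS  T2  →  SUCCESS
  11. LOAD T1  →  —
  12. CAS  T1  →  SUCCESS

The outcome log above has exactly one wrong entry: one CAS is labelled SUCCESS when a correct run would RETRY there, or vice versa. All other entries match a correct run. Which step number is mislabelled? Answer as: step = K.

Correct run:
[1] T0.load  rd  (counter 1, T0.r 1)
[2] T2.load  rd  (counter 1, T2.r 1)
[3] T0.cas  hit  (counter 2, T0.r 1)
[4] T1.load  rd  (counter 2, T1.r 2)
[5] T1.cas  hit  (counter 3, T1.r 2)
[6] T0.load  rd  (counter 3, T0.r 3)
[7] T0.cas  hit  (counter 4, T0.r 3)
[8] T0.load  rd  (counter 4, T0.r 4)
[9] T0.cas  hit  (counter 5, T0.r 4)
[10] T2.cas  miss  (counter 5, T2.r 1)
[11] T1.load  rd  (counter 5, T1.r 5)
[12] T1.cas  hit  (counter 6, T1.r 5)
Mismatch at 10.

step = 10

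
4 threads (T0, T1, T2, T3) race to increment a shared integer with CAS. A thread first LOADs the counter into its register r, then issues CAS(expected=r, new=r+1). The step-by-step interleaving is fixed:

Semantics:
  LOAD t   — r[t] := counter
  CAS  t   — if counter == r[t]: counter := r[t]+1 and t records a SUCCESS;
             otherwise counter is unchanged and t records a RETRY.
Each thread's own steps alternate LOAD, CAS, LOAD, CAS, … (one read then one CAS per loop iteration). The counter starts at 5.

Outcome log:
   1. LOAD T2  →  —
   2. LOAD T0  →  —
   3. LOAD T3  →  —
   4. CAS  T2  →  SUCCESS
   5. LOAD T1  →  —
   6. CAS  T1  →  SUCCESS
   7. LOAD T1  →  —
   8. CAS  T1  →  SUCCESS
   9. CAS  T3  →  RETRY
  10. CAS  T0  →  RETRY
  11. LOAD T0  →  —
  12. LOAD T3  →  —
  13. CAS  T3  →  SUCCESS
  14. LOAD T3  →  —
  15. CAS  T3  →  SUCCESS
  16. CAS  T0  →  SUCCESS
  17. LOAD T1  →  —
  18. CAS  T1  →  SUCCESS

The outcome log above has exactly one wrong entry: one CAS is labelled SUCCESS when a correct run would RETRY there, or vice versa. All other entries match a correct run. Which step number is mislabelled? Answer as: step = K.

step = 16

Reference trace:
#1 T2 reads 5
#2 T0 reads 5
#3 T3 reads 5
#4 T2 CAS(5→6) writes; counter now 6
#5 T1 reads 6
#6 T1 CAS(6→7) writes; counter now 7
#7 T1 reads 7
#8 T1 CAS(7→8) writes; counter now 8
#9 T3 CAS(5→6) fails; counter now 8
#10 T0 CAS(5→6) fails; counter now 8
#11 T0 reads 8
#12 T3 reads 8
#13 T3 CAS(8→9) writes; counter now 9
#14 T3 reads 9
#15 T3 CAS(9→10) writes; counter now 10
#16 T0 CAS(8→9) fails; counter now 10
#17 T1 reads 10
#18 T1 CAS(10→11) writes; counter now 11
Log disagrees first at step 16.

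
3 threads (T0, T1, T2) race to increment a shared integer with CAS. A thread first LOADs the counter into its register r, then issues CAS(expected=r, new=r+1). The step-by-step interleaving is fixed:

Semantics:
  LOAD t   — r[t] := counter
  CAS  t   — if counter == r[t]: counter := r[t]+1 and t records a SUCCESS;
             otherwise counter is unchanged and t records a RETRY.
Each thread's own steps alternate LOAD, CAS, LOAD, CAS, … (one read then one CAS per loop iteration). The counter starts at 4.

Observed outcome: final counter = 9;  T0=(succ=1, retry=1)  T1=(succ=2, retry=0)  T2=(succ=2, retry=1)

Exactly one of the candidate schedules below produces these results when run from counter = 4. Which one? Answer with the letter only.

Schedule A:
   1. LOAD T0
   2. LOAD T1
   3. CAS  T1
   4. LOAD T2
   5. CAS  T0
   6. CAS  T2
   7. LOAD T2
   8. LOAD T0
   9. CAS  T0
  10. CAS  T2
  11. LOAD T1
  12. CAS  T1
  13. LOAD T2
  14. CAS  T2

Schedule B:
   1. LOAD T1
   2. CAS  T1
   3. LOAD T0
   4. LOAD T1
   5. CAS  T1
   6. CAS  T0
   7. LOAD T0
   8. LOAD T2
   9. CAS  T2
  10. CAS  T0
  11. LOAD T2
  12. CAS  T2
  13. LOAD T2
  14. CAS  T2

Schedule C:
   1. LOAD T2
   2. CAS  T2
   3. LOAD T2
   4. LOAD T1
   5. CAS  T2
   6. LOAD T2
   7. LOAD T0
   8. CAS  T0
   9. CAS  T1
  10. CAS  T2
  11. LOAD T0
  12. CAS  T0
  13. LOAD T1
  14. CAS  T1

Tracing schedule A:
   1) LOAD T0:  M=4  r_T0=4
   2) LOAD T1:  M=4  r_T1=4
   3) CAS  T1:  M=5  r_T1=4 ✓
   4) LOAD T2:  M=5  r_T2=5
   5) CAS  T0:  M=5  r_T0=4 ✗
   6) CAS  T2:  M=6  r_T2=5 ✓
   7) LOAD T2:  M=6  r_T2=6
   8) LOAD T0:  M=6  r_T0=6
   9) CAS  T0:  M=7  r_T0=6 ✓
  10) CAS  T2:  M=7  r_T2=6 ✗
  11) LOAD T1:  M=7  r_T1=7
  12) CAS  T1:  M=8  r_T1=7 ✓
  13) LOAD T2:  M=8  r_T2=8
  14) CAS  T2:  M=9  r_T2=8 ✓

A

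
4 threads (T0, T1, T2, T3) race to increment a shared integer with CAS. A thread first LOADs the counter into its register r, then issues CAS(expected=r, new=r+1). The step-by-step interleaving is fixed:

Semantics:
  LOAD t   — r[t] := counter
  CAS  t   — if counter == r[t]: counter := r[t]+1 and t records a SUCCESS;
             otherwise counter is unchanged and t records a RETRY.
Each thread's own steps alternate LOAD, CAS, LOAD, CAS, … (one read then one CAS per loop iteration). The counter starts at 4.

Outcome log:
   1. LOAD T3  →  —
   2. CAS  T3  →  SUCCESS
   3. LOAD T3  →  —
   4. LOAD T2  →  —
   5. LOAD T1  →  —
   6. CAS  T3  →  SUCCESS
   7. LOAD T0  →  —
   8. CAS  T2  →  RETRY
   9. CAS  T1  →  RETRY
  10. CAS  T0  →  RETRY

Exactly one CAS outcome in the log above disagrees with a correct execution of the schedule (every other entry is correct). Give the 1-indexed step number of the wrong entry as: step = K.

Reference trace:
1. LOAD T3 → mem=4 r[T3]=4 [LOAD]
2. CAS T3 → mem=5 r[T3]=4 [OK]
3. LOAD T3 → mem=5 r[T3]=5 [LOAD]
4. LOAD T2 → mem=5 r[T2]=5 [LOAD]
5. LOAD T1 → mem=5 r[T1]=5 [LOAD]
6. CAS T3 → mem=6 r[T3]=5 [OK]
7. LOAD T0 → mem=6 r[T0]=6 [LOAD]
8. CAS T2 → mem=6 r[T2]=5 [RETRY]
9. CAS T1 → mem=6 r[T1]=5 [RETRY]
10. CAS T0 → mem=7 r[T0]=6 [OK]
Flip is step 10.

step = 10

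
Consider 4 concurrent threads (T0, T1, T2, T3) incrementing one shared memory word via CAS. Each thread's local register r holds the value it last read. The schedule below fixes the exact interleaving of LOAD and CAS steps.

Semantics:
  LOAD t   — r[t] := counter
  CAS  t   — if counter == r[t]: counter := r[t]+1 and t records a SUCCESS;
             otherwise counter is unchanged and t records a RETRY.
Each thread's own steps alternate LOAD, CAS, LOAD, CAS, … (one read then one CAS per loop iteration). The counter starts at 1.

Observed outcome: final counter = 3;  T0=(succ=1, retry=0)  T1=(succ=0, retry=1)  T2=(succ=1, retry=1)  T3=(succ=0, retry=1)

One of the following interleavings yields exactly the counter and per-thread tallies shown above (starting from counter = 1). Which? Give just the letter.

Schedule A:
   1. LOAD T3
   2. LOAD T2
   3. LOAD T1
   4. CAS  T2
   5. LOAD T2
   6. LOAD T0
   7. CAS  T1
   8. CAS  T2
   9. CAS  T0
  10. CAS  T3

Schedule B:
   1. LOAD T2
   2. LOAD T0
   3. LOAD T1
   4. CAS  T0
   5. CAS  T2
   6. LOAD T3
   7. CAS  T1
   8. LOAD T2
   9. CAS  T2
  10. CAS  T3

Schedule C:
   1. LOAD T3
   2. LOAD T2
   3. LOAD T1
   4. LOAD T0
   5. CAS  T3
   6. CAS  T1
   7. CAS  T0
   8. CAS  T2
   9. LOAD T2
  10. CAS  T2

Run B:
step 1: T2 LOAD ⇒ load; ctr=1 reg=1
step 2: T0 LOAD ⇒ load; ctr=1 reg=1
step 3: T1 LOAD ⇒ load; ctr=1 reg=1
step 4: T0 CAS ⇒ ok; ctr=2 reg=1
step 5: T2 CAS ⇒ retry; ctr=2 reg=1
step 6: T3 LOAD ⇒ load; ctr=2 reg=2
step 7: T1 CAS ⇒ retry; ctr=2 reg=1
step 8: T2 LOAD ⇒ load; ctr=2 reg=2
step 9: T2 CAS ⇒ ok; ctr=3 reg=2
step 10: T3 CAS ⇒ retry; ctr=3 reg=2

B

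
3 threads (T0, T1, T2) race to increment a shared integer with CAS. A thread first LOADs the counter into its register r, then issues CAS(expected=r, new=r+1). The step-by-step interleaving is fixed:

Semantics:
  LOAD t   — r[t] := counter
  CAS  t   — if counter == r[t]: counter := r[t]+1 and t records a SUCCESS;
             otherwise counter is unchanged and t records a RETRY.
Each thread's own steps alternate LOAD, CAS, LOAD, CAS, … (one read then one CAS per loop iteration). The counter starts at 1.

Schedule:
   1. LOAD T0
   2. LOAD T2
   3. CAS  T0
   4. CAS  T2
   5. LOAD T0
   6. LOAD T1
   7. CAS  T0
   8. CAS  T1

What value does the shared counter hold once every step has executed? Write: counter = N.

step 1: T0 LOAD ⇒ load; ctr=1 reg=1
step 2: T2 LOAD ⇒ load; ctr=1 reg=1
step 3: T0 CAS ⇒ ok; ctr=2 reg=1
step 4: T2 CAS ⇒ retry; ctr=2 reg=1
step 5: T0 LOAD ⇒ load; ctr=2 reg=2
step 6: T1 LOAD ⇒ load; ctr=2 reg=2
step 7: T0 CAS ⇒ ok; ctr=3 reg=2
step 8: T1 CAS ⇒ retry; ctr=3 reg=2

counter = 3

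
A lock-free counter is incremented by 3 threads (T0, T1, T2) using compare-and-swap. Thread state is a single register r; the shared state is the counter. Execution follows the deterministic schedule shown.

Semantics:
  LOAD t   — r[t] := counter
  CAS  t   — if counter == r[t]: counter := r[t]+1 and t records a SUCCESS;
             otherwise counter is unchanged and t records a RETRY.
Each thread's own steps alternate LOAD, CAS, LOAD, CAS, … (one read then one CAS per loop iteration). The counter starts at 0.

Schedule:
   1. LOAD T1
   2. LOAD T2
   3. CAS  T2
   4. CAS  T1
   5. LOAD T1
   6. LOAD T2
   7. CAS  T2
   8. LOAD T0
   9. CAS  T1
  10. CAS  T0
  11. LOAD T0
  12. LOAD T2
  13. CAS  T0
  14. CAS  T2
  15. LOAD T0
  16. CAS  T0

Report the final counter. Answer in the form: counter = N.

step 1: T1 LOAD ⇒ load; ctr=0 reg=0
step 2: T2 LOAD ⇒ load; ctr=0 reg=0
step 3: T2 CAS ⇒ ok; ctr=1 reg=0
step 4: T1 CAS ⇒ retry; ctr=1 reg=0
step 5: T1 LOAD ⇒ load; ctr=1 reg=1
step 6: T2 LOAD ⇒ load; ctr=1 reg=1
step 7: T2 CAS ⇒ ok; ctr=2 reg=1
step 8: T0 LOAD ⇒ load; ctr=2 reg=2
step 9: T1 CAS ⇒ retry; ctr=2 reg=1
step 10: T0 CAS ⇒ ok; ctr=3 reg=2
step 11: T0 LOAD ⇒ load; ctr=3 reg=3
step 12: T2 LOAD ⇒ load; ctr=3 reg=3
step 13: T0 CAS ⇒ ok; ctr=4 reg=3
step 14: T2 CAS ⇒ retry; ctr=4 reg=3
step 15: T0 LOAD ⇒ load; ctr=4 reg=4
step 16: T0 CAS ⇒ ok; ctr=5 reg=4

counter = 5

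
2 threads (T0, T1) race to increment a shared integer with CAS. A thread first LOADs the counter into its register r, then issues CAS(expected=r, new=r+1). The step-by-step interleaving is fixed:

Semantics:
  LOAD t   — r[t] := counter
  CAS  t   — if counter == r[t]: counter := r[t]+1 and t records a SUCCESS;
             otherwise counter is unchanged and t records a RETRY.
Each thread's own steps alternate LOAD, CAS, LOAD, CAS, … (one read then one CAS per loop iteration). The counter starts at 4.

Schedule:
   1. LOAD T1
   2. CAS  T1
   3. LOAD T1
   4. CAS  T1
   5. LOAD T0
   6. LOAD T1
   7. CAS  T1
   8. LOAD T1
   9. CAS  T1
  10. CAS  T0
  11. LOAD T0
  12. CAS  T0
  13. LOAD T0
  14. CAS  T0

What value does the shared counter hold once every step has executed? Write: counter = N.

#1 T1 reads 4
#2 T1 CAS(4→5) writes; counter now 5
#3 T1 reads 5
#4 T1 CAS(5→6) writes; counter now 6
#5 T0 reads 6
#6 T1 reads 6
#7 T1 CAS(6→7) writes; counter now 7
#8 T1 reads 7
#9 T1 CAS(7→8) writes; counter now 8
#10 T0 CAS(6→7) fails; counter now 8
#11 T0 reads 8
#12 T0 CAS(8→9) writes; counter now 9
#13 T0 reads 9
#14 T0 CAS(9→10) writes; counter now 10

counter = 10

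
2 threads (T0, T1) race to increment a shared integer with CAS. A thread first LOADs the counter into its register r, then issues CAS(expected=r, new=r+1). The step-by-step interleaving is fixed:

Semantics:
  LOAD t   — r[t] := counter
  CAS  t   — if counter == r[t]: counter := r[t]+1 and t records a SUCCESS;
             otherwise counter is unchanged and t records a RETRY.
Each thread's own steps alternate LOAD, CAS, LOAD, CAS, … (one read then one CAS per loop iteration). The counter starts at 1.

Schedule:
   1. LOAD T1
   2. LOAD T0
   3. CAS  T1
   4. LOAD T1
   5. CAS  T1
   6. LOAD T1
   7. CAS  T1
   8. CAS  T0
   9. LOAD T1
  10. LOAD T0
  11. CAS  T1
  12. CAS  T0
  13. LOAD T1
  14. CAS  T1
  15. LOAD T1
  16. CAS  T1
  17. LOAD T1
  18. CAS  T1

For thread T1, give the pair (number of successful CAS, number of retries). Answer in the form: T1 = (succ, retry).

#1 T1 reads 1
#2 T0 reads 1
#3 T1 CAS(1→2) writes; counter now 2
#4 T1 reads 2
#5 T1 CAS(2→3) writes; counter now 3
#6 T1 reads 3
#7 T1 CAS(3→4) writes; counter now 4
#8 T0 CAS(1→2) fails; counter now 4
#9 T1 reads 4
#10 T0 reads 4
#11 T1 CAS(4→5) writes; counter now 5
#12 T0 CAS(4→5) fails; counter now 5
#13 T1 reads 5
#14 T1 CAS(5→6) writes; counter now 6
#15 T1 reads 6
#16 T1 CAS(6→7) writes; counter now 7
#17 T1 reads 7
#18 T1 CAS(7→8) writes; counter now 8

T1 = (7, 0)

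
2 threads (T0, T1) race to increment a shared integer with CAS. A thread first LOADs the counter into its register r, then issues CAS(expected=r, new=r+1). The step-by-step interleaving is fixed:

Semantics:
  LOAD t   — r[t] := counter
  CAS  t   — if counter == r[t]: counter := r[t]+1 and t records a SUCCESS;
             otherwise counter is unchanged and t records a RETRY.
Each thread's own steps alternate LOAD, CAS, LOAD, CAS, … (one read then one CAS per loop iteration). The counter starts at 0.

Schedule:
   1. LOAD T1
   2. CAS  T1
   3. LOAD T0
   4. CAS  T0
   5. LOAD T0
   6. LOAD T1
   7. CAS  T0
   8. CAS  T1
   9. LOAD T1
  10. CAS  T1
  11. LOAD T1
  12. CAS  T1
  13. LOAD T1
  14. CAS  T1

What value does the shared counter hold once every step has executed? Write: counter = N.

[1] T1.load  rd  (counter 0, T1.r 0)
[2] T1.cas  hit  (counter 1, T1.r 0)
[3] T0.load  rd  (counter 1, T0.r 1)
[4] T0.cas  hit  (counter 2, T0.r 1)
[5] T0.load  rd  (counter 2, T0.r 2)
[6] T1.load  rd  (counter 2, T1.r 2)
[7] T0.cas  hit  (counter 3, T0.r 2)
[8] T1.cas  miss  (counter 3, T1.r 2)
[9] T1.load  rd  (counter 3, T1.r 3)
[10] T1.cas  hit  (counter 4, T1.r 3)
[11] T1.load  rd  (counter 4, T1.r 4)
[12] T1.cas  hit  (counter 5, T1.r 4)
[13] T1.load  rd  (counter 5, T1.r 5)
[14] T1.cas  hit  (counter 6, T1.r 5)

counter = 6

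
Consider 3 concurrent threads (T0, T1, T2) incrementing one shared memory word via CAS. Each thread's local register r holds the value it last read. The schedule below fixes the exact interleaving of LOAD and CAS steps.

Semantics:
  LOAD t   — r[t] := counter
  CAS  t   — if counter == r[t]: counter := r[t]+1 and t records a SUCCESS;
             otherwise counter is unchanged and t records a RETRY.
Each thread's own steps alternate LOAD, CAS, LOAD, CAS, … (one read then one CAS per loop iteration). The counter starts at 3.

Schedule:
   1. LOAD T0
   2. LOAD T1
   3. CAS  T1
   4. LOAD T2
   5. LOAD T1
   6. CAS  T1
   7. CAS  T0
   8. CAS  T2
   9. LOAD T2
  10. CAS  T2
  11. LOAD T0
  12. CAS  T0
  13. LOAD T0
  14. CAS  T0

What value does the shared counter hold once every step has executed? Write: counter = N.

   1) LOAD T0:  M=3  r_T0=3
   2) LOAD T1:  M=3  r_T1=3
   3) CAS  T1:  M=4  r_T1=3 ✓
   4) LOAD T2:  M=4  r_T2=4
   5) LOAD T1:  M=4  r_T1=4
   6) CAS  T1:  M=5  r_T1=4 ✓
   7) CAS  T0:  M=5  r_T0=3 ✗
   8) CAS  T2:  M=5  r_T2=4 ✗
   9) LOAD T2:  M=5  r_T2=5
  10) CAS  T2:  M=6  r_T2=5 ✓
  11) LOAD T0:  M=6  r_T0=6
  12) CAS  T0:  M=7  r_T0=6 ✓
  13) LOAD T0:  M=7  r_T0=7
  14) CAS  T0:  M=8  r_T0=7 ✓

counter = 8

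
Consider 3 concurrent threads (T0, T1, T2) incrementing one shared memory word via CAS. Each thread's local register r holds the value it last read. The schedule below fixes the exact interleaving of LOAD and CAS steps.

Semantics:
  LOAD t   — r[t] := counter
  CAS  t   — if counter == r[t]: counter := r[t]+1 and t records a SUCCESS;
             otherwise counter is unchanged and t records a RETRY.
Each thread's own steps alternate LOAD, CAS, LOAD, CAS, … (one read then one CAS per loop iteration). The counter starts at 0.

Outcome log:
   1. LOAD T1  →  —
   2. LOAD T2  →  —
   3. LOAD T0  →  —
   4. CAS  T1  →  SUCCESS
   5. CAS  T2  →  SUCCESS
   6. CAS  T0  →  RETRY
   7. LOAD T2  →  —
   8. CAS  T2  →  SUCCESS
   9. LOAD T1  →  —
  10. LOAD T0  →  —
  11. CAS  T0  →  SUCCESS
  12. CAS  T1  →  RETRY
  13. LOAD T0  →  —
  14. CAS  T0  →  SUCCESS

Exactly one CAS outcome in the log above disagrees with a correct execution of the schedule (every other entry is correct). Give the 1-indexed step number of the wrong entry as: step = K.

Reference trace:
#1 T1 reads 0
#2 T2 reads 0
#3 T0 reads 0
#4 T1 CAS(0→1) writes; counter now 1
#5 T2 CAS(0→1) fails; counter now 1
#6 T0 CAS(0→1) fails; counter now 1
#7 T2 reads 1
#8 T2 CAS(1→2) writes; counter now 2
#9 T1 reads 2
#10 T0 reads 2
#11 T0 CAS(2→3) writes; counter now 3
#12 T1 CAS(2→3) fails; counter now 3
#13 T0 reads 3
#14 T0 CAS(3→4) writes; counter now 4
Log disagrees first at step 5.

step = 5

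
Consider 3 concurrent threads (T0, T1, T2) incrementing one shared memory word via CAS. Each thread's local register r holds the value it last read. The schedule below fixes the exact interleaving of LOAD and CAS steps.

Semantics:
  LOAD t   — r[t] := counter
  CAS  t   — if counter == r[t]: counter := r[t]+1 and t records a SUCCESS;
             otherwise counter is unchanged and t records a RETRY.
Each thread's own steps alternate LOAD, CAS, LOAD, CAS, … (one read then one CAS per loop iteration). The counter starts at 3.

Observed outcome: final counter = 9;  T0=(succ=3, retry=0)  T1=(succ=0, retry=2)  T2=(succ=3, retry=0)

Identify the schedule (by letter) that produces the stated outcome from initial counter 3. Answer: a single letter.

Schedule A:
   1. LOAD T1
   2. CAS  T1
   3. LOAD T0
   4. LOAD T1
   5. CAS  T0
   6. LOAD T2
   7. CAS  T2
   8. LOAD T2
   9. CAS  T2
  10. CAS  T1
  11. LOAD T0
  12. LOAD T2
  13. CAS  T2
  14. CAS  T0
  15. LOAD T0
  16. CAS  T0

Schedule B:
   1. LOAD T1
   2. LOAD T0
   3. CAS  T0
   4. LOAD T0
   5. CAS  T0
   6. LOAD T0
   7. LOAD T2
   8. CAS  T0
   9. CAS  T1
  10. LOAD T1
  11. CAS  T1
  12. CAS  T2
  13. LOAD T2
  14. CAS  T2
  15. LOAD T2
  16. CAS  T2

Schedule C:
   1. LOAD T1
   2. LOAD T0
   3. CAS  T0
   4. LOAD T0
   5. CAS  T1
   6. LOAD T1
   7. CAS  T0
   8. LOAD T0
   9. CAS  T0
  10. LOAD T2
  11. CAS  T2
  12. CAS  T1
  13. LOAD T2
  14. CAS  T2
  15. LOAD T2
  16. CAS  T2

Run C:
step 1: T1 LOAD ⇒ load; ctr=3 reg=3
step 2: T0 LOAD ⇒ load; ctr=3 reg=3
step 3: T0 CAS ⇒ ok; ctr=4 reg=3
step 4: T0 LOAD ⇒ load; ctr=4 reg=4
step 5: T1 CAS ⇒ retry; ctr=4 reg=3
step 6: T1 LOAD ⇒ load; ctr=4 reg=4
step 7: T0 CAS ⇒ ok; ctr=5 reg=4
step 8: T0 LOAD ⇒ load; ctr=5 reg=5
step 9: T0 CAS ⇒ ok; ctr=6 reg=5
step 10: T2 LOAD ⇒ load; ctr=6 reg=6
step 11: T2 CAS ⇒ ok; ctr=7 reg=6
step 12: T1 CAS ⇒ retry; ctr=7 reg=4
step 13: T2 LOAD ⇒ load; ctr=7 reg=7
step 14: T2 CAS ⇒ ok; ctr=8 reg=7
step 15: T2 LOAD ⇒ load; ctr=8 reg=8
step 16: T2 CAS ⇒ ok; ctr=9 reg=8

C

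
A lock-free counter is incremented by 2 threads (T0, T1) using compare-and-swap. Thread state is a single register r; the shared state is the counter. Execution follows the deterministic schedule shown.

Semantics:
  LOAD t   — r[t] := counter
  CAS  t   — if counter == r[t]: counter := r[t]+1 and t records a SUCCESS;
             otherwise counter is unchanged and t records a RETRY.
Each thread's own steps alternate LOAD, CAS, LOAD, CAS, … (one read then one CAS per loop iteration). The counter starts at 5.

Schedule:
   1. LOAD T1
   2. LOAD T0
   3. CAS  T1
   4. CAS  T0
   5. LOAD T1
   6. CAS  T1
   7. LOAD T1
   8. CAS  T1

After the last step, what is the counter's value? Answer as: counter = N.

counter = 8

step 1: T1 LOAD ⇒ load; ctr=5 reg=5
step 2: T0 LOAD ⇒ load; ctr=5 reg=5
step 3: T1 CAS ⇒ ok; ctr=6 reg=5
step 4: T0 CAS ⇒ retry; ctr=6 reg=5
step 5: T1 LOAD ⇒ load; ctr=6 reg=6
step 6: T1 CAS ⇒ ok; ctr=7 reg=6
step 7: T1 LOAD ⇒ load; ctr=7 reg=7
step 8: T1 CAS ⇒ ok; ctr=8 reg=7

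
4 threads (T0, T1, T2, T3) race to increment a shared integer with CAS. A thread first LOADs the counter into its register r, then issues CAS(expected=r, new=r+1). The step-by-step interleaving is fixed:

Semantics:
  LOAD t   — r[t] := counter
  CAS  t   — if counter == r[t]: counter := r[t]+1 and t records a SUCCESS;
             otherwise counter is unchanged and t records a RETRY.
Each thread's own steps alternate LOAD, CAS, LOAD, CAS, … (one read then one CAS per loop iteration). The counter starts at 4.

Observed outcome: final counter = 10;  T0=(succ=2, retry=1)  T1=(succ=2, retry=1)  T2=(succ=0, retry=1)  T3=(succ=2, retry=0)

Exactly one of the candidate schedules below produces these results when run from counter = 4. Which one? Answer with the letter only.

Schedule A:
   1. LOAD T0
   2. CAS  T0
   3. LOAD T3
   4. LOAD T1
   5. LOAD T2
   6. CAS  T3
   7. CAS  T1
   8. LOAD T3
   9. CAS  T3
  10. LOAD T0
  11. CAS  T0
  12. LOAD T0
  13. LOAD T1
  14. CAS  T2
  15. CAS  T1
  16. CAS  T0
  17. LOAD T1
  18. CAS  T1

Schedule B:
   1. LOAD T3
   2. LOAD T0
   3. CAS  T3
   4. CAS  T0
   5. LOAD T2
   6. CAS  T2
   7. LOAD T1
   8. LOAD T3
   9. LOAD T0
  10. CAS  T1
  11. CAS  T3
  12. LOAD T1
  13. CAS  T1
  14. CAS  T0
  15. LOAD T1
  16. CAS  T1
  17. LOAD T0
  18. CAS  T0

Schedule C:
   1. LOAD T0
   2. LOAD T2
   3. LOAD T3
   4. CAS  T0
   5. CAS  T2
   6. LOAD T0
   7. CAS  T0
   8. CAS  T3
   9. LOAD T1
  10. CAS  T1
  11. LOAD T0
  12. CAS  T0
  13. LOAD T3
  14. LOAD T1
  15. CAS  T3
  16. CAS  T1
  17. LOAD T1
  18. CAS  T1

Simulating candidate A:
[1] T0.load  rd  (counter 4, T0.r 4)
[2] T0.cas  hit  (counter 5, T0.r 4)
[3] T3.load  rd  (counter 5, T3.r 5)
[4] T1.load  rd  (counter 5, T1.r 5)
[5] T2.load  rd  (counter 5, T2.r 5)
[6] T3.cas  hit  (counter 6, T3.r 5)
[7] T1.cas  miss  (counter 6, T1.r 5)
[8] T3.load  rd  (counter 6, T3.r 6)
[9] T3.cas  hit  (counter 7, T3.r 6)
[10] T0.load  rd  (counter 7, T0.r 7)
[11] T0.cas  hit  (counter 8, T0.r 7)
[12] T0.load  rd  (counter 8, T0.r 8)
[13] T1.load  rd  (counter 8, T1.r 8)
[14] T2.cas  miss  (counter 8, T2.r 5)
[15] T1.cas  hit  (counter 9, T1.r 8)
[16] T0.cas  miss  (counter 9, T0.r 8)
[17] T1.load  rd  (counter 9, T1.r 9)
[18] T1.cas  hit  (counter 10, T1.r 9)

A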